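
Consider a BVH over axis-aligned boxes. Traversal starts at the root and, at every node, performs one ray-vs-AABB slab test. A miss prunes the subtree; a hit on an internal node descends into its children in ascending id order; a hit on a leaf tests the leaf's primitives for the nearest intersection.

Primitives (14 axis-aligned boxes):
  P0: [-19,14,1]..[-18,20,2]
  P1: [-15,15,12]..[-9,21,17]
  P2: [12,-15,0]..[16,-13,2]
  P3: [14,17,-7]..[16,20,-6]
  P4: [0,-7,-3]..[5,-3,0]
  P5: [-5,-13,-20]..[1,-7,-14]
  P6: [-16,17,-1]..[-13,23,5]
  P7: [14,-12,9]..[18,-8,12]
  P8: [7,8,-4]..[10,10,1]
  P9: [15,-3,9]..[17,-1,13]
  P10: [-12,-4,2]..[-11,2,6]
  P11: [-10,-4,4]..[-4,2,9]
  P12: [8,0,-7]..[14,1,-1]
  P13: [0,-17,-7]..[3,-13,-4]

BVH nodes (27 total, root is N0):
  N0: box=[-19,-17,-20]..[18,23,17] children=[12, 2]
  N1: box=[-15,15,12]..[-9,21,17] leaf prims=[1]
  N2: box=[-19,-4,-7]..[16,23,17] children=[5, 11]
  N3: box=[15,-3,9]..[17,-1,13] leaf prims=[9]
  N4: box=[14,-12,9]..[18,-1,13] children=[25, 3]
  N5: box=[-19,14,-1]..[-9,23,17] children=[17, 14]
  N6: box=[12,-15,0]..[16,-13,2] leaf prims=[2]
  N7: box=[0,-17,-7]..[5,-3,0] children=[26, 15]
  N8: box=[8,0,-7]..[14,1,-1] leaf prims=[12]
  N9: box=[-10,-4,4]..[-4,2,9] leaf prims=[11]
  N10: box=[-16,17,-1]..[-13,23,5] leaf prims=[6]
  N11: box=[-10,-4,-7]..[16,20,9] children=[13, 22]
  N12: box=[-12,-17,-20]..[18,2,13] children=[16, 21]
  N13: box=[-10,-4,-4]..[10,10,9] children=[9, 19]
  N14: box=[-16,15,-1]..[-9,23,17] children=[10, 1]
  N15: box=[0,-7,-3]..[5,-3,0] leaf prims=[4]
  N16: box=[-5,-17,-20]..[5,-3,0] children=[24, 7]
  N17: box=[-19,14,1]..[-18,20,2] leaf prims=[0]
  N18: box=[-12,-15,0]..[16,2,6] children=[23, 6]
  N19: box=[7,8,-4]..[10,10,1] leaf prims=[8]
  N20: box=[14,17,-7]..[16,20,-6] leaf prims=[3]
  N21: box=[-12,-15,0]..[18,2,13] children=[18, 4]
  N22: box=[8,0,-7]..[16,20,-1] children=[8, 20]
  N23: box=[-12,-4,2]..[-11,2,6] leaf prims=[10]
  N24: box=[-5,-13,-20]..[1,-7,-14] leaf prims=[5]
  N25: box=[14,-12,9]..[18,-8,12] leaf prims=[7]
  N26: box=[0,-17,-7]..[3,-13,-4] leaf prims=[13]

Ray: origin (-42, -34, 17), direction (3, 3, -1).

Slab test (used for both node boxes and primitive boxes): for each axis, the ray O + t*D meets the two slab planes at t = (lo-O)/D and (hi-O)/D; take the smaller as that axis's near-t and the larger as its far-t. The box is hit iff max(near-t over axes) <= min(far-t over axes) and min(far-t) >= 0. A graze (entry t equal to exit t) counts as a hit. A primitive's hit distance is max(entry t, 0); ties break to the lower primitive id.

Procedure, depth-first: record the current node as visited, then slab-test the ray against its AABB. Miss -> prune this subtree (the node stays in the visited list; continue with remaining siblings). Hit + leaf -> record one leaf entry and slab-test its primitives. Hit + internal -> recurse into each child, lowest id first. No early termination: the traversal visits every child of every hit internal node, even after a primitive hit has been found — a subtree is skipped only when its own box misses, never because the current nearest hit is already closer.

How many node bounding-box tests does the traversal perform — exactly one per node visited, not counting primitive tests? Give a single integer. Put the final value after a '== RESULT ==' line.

Walk:
N0 x:[23/3,20] y:[17/3,19] z:[0,37] -> hit [23/3,19], descend [2, 12]
  N2 x:[23/3,58/3] y:[10,19] z:[0,24] -> hit [10,19], descend [5, 11]
    N5 x:[23/3,11] y:[16,19] z:[0,18] -> miss, prune
    N11 x:[32/3,58/3] y:[10,18] z:[8,24] -> hit [32/3,18], descend [13, 22]
      N13 x:[32/3,52/3] y:[10,44/3] z:[8,21] -> hit [32/3,44/3], descend [9, 19]
        N9 x:[32/3,38/3] y:[10,12] z:[8,13] -> hit [32/3,12] leaf, test {P11@t=32/3}
        N19 x:[49/3,52/3] y:[14,44/3] z:[16,21] -> miss, prune
      N22 x:[50/3,58/3] y:[34/3,18] z:[18,24] -> hit [18,18], descend [8, 20]
        N8 x:[50/3,56/3] y:[34/3,35/3] z:[18,24] -> miss, prune
        N20 x:[56/3,58/3] y:[17,18] z:[23,24] -> miss, prune
  N12 x:[10,20] y:[17/3,12] z:[4,37] -> hit [10,12], descend [16, 21]
    N16 x:[37/3,47/3] y:[17/3,31/3] z:[17,37] -> miss, prune
    N21 x:[10,20] y:[19/3,12] z:[4,17] -> hit [10,12], descend [4, 18]
      N4 x:[56/3,20] y:[22/3,11] z:[4,8] -> miss, prune
      N18 x:[10,58/3] y:[19/3,12] z:[11,17] -> hit [11,12], descend [6, 23]
        N6 x:[18,58/3] y:[19/3,7] z:[15,17] -> miss, prune
        N23 x:[10,31/3] y:[10,12] z:[11,15] -> miss, prune

17 AABB tests over nodes [0, 2, 5, 11, 13, 9, 19, 22, 8, 20, 12, 16, 21, 4, 18, 6, 23]; 1 leaf entered; closest P11.

== RESULT ==
17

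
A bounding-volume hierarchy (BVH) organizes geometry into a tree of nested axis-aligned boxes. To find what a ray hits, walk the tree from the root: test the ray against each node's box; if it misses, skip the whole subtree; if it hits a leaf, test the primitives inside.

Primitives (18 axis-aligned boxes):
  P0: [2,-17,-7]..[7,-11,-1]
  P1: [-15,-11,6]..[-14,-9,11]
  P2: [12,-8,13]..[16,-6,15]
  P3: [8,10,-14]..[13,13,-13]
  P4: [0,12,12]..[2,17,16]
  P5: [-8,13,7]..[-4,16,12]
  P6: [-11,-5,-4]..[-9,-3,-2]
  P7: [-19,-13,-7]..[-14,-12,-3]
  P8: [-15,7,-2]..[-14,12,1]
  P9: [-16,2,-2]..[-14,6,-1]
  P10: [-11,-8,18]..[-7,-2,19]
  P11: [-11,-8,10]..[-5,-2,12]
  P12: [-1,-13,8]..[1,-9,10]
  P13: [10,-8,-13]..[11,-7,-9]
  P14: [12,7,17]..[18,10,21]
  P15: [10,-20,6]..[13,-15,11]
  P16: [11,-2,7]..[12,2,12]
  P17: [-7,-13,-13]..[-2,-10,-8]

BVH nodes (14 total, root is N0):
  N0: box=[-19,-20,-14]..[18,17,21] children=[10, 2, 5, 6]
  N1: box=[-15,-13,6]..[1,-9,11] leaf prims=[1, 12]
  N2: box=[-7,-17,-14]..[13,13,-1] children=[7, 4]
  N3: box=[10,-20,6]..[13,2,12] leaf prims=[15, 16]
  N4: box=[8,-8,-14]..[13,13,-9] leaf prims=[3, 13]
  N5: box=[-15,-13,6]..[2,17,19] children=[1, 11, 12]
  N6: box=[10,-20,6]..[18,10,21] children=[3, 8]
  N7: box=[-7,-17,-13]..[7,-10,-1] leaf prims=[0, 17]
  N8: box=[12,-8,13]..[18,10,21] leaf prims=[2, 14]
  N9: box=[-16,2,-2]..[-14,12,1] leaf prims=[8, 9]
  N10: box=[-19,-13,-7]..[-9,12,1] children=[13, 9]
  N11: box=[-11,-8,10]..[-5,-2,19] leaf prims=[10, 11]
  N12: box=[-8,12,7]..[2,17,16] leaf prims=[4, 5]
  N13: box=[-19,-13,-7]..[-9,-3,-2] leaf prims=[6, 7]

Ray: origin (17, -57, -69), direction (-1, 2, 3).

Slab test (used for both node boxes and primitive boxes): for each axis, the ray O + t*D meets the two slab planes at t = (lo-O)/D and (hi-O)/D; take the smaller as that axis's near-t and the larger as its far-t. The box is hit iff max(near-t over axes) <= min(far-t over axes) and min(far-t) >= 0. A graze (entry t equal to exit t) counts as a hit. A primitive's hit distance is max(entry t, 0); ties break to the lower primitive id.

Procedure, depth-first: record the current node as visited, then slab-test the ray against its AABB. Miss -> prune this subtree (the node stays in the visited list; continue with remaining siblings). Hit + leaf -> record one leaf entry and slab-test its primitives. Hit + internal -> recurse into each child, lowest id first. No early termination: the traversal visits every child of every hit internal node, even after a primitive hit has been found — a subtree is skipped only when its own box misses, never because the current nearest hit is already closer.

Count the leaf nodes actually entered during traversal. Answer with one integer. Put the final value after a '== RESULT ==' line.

Walk:
N0 x:[-1,36] y:[37/2,37] z:[55/3,30] -> hit [37/2,30], descend [2, 5, 6, 10]
  N2 x:[4,24] y:[20,35] z:[55/3,68/3] -> hit [20,68/3], descend [4, 7]
    N4 x:[4,9] y:[49/2,35] z:[55/3,20] -> miss, prune
    N7 x:[10,24] y:[20,47/2] z:[56/3,68/3] -> hit [20,68/3] leaf, test {P0(miss), P17(miss)}
  N5 x:[15,32] y:[22,37] z:[25,88/3] -> hit [25,88/3], descend [1, 11, 12]
    N1 x:[16,32] y:[22,24] z:[25,80/3] -> miss, prune
    N11 x:[22,28] y:[49/2,55/2] z:[79/3,88/3] -> hit [79/3,55/2] leaf, test {P10(miss), P11@t=79/3}
    N12 x:[15,25] y:[69/2,37] z:[76/3,85/3] -> miss, prune
  N6 x:[-1,7] y:[37/2,67/2] z:[25,30] -> miss, prune
  N10 x:[26,36] y:[22,69/2] z:[62/3,70/3] -> miss, prune

Summary -> nodes [0, 2, 4, 7, 5, 1, 11, 12, 6, 10]; box-tests=10; leaf-entries=2; first=P11

== RESULT ==
2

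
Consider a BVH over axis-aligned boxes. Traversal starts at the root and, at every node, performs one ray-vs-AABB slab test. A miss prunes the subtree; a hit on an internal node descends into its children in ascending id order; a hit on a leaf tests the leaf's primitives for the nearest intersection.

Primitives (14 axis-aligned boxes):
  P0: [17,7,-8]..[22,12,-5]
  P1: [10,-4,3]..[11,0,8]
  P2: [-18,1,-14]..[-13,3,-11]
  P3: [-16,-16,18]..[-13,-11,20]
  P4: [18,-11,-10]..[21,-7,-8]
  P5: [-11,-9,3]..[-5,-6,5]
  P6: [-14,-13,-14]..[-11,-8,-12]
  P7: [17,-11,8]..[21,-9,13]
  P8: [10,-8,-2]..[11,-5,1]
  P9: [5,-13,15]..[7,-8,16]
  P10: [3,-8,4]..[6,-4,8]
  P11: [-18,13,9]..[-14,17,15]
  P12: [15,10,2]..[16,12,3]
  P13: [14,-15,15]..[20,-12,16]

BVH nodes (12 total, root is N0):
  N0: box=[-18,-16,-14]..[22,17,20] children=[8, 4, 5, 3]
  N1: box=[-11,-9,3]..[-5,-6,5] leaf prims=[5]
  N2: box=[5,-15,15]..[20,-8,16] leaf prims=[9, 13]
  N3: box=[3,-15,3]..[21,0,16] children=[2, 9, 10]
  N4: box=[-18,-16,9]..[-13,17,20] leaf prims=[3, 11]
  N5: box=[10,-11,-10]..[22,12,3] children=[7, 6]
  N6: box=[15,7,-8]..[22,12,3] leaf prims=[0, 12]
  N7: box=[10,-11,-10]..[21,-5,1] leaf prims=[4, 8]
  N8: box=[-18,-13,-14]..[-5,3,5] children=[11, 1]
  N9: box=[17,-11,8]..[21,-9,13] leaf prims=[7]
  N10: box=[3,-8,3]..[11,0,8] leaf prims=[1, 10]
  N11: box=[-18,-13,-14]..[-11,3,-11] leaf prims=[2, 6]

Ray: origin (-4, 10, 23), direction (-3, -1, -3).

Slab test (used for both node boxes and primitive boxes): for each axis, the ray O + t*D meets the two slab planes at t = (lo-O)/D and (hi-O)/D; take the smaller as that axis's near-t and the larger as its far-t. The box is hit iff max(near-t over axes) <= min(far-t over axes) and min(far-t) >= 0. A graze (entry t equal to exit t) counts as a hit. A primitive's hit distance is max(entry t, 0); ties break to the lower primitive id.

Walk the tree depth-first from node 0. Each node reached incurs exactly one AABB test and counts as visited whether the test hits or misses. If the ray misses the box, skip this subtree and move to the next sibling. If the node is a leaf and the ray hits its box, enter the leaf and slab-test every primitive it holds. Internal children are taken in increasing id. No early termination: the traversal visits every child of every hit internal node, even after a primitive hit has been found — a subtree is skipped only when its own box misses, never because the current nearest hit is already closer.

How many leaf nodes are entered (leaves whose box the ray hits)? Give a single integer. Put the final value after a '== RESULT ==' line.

Walk:
N0 x:[-26/3,14/3] y:[-7,26] z:[1,37/3] -> hit [1,14/3], descend [3, 4, 5, 8]
  N3 x:[-25/3,-7/3] y:[10,25] z:[7/3,20/3] -> miss, prune
  N4 x:[3,14/3] y:[-7,26] z:[1,14/3] -> hit [3,14/3] leaf, test {P3(miss), P11(miss)}
  N5 x:[-26/3,-14/3] y:[-2,21] z:[20/3,11] -> miss, prune
  N8 x:[1/3,14/3] y:[7,23] z:[6,37/3] -> miss, prune

5 AABB tests over nodes [0, 3, 4, 5, 8]; 1 leaf entered; closest miss.

== RESULT ==
1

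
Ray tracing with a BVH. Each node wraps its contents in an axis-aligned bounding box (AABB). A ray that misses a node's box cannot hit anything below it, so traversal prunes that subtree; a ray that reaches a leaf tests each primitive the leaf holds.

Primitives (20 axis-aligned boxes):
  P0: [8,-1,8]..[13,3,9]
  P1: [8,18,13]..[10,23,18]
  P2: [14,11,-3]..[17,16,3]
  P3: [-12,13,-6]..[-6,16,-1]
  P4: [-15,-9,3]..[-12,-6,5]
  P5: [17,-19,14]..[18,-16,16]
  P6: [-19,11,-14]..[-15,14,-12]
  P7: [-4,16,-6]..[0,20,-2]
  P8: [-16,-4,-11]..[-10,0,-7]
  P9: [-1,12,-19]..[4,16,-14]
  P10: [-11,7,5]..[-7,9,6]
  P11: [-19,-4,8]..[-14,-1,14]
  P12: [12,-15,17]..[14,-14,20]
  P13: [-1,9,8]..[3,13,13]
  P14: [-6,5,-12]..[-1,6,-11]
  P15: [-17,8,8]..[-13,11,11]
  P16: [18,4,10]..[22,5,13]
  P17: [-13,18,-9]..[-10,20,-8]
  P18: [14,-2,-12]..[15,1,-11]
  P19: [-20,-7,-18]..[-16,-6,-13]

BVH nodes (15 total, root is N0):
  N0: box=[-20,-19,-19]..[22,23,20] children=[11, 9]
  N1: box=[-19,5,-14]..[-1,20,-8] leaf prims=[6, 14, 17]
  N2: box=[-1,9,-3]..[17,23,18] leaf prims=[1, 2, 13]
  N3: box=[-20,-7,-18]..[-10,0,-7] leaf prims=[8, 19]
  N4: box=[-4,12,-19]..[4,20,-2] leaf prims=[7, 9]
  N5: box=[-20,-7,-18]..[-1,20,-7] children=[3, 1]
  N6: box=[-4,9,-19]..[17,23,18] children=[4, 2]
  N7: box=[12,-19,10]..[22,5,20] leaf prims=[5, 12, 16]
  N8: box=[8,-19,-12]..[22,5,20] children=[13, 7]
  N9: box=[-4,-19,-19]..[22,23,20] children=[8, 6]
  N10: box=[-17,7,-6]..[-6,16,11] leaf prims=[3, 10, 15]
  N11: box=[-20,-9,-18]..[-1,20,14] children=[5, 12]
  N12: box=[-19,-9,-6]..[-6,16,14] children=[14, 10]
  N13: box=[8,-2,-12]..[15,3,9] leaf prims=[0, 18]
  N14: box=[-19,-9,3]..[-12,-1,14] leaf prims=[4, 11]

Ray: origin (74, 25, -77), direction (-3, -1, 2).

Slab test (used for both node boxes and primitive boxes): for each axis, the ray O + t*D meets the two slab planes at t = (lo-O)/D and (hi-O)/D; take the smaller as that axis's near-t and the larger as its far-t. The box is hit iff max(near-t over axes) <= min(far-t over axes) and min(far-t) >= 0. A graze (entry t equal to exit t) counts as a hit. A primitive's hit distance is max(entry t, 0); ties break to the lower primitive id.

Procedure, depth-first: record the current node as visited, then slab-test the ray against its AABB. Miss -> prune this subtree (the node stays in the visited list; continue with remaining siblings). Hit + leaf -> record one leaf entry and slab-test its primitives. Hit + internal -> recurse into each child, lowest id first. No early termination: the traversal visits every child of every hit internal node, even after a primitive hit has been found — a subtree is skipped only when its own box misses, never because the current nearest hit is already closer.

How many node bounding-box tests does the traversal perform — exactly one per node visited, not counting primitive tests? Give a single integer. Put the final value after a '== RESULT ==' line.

Walk:
N0 x:[52/3,94/3] y:[2,44] z:[29,97/2] -> hit [29,94/3], descend [9, 11]
  N9 x:[52/3,26] y:[2,44] z:[29,97/2] -> miss, prune
  N11 x:[25,94/3] y:[5,34] z:[59/2,91/2] -> hit [59/2,94/3], descend [5, 12]
    N5 x:[25,94/3] y:[5,32] z:[59/2,35] -> hit [59/2,94/3], descend [1, 3]
      N1 x:[25,31] y:[5,20] z:[63/2,69/2] -> miss, prune
      N3 x:[28,94/3] y:[25,32] z:[59/2,35] -> hit [59/2,94/3] leaf, test {P8(miss), P19@t=31}
    N12 x:[80/3,31] y:[9,34] z:[71/2,91/2] -> miss, prune

order=[0, 9, 11, 5, 1, 3, 12]  |boxes|=7  |leaves|=1  hit=P19

== RESULT ==
7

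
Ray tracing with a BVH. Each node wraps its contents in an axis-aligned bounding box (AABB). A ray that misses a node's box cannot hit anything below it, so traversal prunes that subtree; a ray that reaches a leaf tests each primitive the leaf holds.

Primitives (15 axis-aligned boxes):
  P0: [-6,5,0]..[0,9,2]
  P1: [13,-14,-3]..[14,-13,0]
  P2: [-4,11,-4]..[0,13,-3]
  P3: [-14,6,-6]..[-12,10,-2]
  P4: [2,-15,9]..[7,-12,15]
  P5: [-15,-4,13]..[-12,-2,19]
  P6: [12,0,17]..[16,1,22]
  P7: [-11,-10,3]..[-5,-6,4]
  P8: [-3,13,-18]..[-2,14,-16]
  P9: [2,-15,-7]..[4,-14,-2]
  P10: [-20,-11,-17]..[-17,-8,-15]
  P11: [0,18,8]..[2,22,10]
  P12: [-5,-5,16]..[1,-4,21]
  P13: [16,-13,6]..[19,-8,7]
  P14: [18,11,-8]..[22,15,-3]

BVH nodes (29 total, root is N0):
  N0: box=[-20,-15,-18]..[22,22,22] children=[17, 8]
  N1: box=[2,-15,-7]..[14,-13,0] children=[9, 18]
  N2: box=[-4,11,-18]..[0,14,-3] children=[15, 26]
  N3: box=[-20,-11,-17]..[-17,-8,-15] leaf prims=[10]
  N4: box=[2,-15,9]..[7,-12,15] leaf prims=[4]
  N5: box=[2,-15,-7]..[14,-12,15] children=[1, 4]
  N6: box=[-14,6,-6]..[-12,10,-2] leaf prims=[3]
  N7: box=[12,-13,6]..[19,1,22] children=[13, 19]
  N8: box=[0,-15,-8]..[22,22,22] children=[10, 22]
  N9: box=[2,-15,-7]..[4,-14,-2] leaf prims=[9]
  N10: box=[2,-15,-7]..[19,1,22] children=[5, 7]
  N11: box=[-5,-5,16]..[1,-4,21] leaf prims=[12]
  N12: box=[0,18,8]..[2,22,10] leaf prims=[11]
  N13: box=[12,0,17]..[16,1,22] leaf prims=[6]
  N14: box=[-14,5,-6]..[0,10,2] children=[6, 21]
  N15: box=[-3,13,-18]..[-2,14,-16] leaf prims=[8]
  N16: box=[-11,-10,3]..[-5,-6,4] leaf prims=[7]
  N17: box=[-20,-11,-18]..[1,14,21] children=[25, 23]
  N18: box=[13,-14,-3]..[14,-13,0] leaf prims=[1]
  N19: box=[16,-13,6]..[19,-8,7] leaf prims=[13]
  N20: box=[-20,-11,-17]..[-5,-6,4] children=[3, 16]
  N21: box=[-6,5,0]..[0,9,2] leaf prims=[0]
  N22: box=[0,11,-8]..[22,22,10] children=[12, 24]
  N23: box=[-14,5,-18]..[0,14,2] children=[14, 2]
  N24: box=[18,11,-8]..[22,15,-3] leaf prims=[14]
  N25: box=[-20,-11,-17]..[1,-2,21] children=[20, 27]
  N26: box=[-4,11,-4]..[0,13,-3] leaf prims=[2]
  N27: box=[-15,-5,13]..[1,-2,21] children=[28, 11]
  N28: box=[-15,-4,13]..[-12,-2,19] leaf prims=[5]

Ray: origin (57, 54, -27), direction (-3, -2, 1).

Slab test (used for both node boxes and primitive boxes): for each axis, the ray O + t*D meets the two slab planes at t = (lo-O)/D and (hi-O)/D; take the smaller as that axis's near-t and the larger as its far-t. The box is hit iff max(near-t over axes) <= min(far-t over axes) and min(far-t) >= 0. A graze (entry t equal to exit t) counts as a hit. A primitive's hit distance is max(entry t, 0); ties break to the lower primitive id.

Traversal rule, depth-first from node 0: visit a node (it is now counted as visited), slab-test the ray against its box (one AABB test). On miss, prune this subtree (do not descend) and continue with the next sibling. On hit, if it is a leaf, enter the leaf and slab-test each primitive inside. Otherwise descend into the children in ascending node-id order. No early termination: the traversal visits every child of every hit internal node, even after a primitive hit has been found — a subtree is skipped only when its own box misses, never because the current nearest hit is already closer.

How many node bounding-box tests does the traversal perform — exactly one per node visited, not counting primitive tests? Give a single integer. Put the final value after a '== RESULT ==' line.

Walk:
N0 x:[35/3,77/3] y:[16,69/2] z:[9,49] -> hit [16,77/3], descend [8, 17]
  N8 x:[35/3,19] y:[16,69/2] z:[19,49] -> hit [19,19], descend [10, 22]
    N10 x:[38/3,55/3] y:[53/2,69/2] z:[20,49] -> miss, prune
    N22 x:[35/3,19] y:[16,43/2] z:[19,37] -> hit [19,19], descend [12, 24]
      N12 x:[55/3,19] y:[16,18] z:[35,37] -> miss, prune
      N24 x:[35/3,13] y:[39/2,43/2] z:[19,24] -> miss, prune
  N17 x:[56/3,77/3] y:[20,65/2] z:[9,48] -> hit [20,77/3], descend [23, 25]
    N23 x:[19,71/3] y:[20,49/2] z:[9,29] -> hit [20,71/3], descend [2, 14]
      N2 x:[19,61/3] y:[20,43/2] z:[9,24] -> hit [20,61/3], descend [15, 26]
        N15 x:[59/3,20] y:[20,41/2] z:[9,11] -> miss, prune
        N26 x:[19,61/3] y:[41/2,43/2] z:[23,24] -> miss, prune
      N14 x:[19,71/3] y:[22,49/2] z:[21,29] -> hit [22,71/3], descend [6, 21]
        N6 x:[23,71/3] y:[22,24] z:[21,25] -> hit [23,71/3] leaf, test {P3@t=23}
        N21 x:[19,21] y:[45/2,49/2] z:[27,29] -> miss, prune
    N25 x:[56/3,77/3] y:[28,65/2] z:[10,48] -> miss, prune

Summary -> nodes [0, 8, 10, 22, 12, 24, 17, 23, 2, 15, 26, 14, 6, 21, 25]; box-tests=15; leaf-entries=1; first=P3

== RESULT ==
15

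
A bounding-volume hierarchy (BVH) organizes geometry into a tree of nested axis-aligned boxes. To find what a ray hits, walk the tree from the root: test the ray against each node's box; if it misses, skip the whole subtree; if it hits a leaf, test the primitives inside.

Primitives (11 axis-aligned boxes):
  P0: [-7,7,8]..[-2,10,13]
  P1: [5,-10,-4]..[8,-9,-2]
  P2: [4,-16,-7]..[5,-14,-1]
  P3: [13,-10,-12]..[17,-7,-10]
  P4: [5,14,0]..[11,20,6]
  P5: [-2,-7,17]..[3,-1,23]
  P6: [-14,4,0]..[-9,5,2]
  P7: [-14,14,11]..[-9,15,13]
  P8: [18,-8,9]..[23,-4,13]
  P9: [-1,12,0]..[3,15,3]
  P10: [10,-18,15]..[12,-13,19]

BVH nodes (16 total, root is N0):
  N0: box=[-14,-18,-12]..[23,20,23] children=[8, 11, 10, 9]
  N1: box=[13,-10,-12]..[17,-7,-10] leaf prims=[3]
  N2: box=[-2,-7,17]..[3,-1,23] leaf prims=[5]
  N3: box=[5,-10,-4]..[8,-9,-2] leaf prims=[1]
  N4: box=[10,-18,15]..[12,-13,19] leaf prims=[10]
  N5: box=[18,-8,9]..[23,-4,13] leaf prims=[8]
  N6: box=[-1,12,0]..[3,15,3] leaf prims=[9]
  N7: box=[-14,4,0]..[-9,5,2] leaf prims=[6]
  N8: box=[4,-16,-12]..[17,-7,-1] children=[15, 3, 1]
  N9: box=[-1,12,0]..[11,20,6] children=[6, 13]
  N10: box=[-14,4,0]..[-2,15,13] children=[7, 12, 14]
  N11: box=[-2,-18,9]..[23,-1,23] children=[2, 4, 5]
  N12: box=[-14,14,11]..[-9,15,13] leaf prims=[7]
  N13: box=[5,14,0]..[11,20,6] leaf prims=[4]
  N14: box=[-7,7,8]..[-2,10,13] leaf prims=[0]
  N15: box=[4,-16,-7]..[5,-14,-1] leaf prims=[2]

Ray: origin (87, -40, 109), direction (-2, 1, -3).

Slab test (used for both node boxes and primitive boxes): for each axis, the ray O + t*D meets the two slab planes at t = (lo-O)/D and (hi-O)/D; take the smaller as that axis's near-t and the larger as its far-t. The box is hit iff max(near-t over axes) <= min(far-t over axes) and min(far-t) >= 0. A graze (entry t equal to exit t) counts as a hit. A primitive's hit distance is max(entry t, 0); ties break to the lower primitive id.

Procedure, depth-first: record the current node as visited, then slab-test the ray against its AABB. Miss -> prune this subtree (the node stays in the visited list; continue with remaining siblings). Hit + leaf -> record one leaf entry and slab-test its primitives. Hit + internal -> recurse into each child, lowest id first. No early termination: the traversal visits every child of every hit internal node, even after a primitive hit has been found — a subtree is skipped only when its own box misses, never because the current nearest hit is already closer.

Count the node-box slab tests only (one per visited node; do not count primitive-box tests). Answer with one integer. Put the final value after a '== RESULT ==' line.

Walk:
N0 x:[32,101/2] y:[22,60] z:[86/3,121/3] -> hit [32,121/3], descend [8, 9, 10, 11]
  N8 x:[35,83/2] y:[24,33] z:[110/3,121/3] -> miss, prune
  N9 x:[38,44] y:[52,60] z:[103/3,109/3] -> miss, prune
  N10 x:[89/2,101/2] y:[44,55] z:[32,109/3] -> miss, prune
  N11 x:[32,89/2] y:[22,39] z:[86/3,100/3] -> hit [32,100/3], descend [2, 4, 5]
    N2 x:[42,89/2] y:[33,39] z:[86/3,92/3] -> miss, prune
    N4 x:[75/2,77/2] y:[22,27] z:[30,94/3] -> miss, prune
    N5 x:[32,69/2] y:[32,36] z:[32,100/3] -> hit [32,100/3] leaf, test {P8@t=32}

Visited [0, 8, 9, 10, 11, 2, 4, 5]. Tests: 8 box, 1 leaf. Nearest: P8.

== RESULT ==
8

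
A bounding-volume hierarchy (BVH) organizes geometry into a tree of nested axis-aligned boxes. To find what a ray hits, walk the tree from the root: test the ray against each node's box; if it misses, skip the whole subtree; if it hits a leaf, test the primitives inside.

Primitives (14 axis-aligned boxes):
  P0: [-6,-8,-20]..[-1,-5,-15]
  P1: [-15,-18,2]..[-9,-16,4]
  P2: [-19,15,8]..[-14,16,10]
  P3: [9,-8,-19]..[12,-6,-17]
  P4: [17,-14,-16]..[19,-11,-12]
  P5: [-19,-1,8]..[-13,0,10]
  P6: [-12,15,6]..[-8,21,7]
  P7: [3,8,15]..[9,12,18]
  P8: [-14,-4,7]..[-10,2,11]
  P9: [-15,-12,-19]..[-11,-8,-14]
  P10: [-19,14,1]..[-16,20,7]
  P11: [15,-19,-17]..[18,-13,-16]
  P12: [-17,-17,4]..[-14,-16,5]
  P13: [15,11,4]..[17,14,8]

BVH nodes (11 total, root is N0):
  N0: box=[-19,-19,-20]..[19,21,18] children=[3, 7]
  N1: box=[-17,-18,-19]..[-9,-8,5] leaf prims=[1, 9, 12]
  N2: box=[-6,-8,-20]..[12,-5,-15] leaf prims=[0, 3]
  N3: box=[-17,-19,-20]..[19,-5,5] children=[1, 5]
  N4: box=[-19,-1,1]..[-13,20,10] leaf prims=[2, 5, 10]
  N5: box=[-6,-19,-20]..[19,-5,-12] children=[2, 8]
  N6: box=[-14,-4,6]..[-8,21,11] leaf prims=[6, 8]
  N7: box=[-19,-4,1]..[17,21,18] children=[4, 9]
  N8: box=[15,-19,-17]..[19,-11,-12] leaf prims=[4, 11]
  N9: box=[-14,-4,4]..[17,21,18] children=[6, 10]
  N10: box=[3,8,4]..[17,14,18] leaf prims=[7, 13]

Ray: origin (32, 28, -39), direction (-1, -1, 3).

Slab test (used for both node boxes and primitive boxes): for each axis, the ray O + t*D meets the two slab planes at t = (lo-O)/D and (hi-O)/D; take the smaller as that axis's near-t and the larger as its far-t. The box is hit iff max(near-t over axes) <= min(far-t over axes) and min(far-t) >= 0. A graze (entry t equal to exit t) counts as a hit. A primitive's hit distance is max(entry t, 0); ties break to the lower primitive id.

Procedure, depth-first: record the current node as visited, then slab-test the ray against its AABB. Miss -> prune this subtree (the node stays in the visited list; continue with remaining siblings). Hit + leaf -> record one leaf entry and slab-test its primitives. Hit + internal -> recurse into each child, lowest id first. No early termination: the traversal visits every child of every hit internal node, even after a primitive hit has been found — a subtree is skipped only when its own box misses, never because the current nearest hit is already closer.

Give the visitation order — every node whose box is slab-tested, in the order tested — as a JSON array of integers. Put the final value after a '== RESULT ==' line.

Traverse from the root:
N0 x:[13,51] y:[7,47] z:[19/3,19] -> hit [13,19], descend [3, 7]
  N3 x:[13,49] y:[33,47] z:[19/3,44/3] -> miss, prune
  N7 x:[15,51] y:[7,32] z:[40/3,19] -> hit [15,19], descend [4, 9]
    N4 x:[45,51] y:[8,29] z:[40/3,49/3] -> miss, prune
    N9 x:[15,46] y:[7,32] z:[43/3,19] -> hit [15,19], descend [6, 10]
      N6 x:[40,46] y:[7,32] z:[15,50/3] -> miss, prune
      N10 x:[15,29] y:[14,20] z:[43/3,19] -> hit [15,19] leaf, test {P7(miss), P13@t=15}

Visited [0, 3, 7, 4, 9, 6, 10]. Tests: 7 box, 1 leaf. Nearest: P13.

== RESULT ==
[0, 3, 7, 4, 9, 6, 10]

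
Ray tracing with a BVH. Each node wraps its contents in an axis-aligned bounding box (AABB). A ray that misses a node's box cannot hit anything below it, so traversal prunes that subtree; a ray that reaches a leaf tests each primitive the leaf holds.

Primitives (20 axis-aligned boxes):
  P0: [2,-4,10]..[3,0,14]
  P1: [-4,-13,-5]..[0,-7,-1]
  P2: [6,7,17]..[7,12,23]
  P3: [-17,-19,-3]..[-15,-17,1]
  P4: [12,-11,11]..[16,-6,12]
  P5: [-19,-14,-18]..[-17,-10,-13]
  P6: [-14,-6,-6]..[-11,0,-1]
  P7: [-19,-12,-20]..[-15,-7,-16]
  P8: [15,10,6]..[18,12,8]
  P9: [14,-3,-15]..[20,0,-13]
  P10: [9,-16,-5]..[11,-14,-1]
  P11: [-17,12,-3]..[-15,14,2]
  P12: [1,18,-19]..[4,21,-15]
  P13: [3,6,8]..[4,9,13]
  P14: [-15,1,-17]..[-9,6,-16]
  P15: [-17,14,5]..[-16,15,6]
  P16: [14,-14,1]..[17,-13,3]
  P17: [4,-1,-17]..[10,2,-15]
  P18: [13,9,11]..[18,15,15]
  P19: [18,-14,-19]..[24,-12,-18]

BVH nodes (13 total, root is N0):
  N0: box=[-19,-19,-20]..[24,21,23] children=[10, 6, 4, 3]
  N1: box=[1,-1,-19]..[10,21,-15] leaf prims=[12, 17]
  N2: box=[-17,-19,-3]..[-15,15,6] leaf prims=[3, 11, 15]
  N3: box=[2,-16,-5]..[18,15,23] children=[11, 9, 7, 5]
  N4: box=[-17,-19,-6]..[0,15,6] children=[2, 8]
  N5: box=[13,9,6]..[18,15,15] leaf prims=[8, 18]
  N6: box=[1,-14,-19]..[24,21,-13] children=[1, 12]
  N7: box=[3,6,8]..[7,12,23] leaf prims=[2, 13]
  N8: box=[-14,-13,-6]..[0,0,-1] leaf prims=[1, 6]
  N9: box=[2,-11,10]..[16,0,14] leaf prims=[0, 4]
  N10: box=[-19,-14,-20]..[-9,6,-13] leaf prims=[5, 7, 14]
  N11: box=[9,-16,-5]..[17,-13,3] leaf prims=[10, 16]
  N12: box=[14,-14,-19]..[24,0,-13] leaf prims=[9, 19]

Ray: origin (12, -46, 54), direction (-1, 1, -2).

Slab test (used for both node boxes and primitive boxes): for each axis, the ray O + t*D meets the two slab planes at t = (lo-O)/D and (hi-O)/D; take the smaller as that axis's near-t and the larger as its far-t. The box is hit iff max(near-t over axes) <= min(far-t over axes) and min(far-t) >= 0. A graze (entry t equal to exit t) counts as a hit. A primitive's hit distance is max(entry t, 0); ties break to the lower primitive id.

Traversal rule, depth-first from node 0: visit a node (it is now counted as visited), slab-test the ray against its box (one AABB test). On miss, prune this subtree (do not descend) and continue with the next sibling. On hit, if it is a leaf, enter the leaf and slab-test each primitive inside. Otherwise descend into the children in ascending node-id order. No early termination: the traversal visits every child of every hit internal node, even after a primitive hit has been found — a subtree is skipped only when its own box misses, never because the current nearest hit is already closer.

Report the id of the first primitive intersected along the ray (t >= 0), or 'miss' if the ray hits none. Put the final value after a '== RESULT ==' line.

Walk:
N0 x:[-12,31] y:[27,67] z:[31/2,37] -> hit [27,31], descend [3, 4, 6, 10]
  N3 x:[-6,10] y:[30,61] z:[31/2,59/2] -> miss, prune
  N4 x:[12,29] y:[27,61] z:[24,30] -> hit [27,29], descend [2, 8]
    N2 x:[27,29] y:[27,61] z:[24,57/2] -> hit [27,57/2] leaf, test {P3@t=27, P11(miss), P15(miss)}
    N8 x:[12,26] y:[33,46] z:[55/2,30] -> miss, prune
  N6 x:[-12,11] y:[32,67] z:[67/2,73/2] -> miss, prune
  N10 x:[21,31] y:[32,52] z:[67/2,37] -> miss, prune

Summary -> nodes [0, 3, 4, 2, 8, 6, 10]; box-tests=7; leaf-entries=1; first=P3

== RESULT ==
3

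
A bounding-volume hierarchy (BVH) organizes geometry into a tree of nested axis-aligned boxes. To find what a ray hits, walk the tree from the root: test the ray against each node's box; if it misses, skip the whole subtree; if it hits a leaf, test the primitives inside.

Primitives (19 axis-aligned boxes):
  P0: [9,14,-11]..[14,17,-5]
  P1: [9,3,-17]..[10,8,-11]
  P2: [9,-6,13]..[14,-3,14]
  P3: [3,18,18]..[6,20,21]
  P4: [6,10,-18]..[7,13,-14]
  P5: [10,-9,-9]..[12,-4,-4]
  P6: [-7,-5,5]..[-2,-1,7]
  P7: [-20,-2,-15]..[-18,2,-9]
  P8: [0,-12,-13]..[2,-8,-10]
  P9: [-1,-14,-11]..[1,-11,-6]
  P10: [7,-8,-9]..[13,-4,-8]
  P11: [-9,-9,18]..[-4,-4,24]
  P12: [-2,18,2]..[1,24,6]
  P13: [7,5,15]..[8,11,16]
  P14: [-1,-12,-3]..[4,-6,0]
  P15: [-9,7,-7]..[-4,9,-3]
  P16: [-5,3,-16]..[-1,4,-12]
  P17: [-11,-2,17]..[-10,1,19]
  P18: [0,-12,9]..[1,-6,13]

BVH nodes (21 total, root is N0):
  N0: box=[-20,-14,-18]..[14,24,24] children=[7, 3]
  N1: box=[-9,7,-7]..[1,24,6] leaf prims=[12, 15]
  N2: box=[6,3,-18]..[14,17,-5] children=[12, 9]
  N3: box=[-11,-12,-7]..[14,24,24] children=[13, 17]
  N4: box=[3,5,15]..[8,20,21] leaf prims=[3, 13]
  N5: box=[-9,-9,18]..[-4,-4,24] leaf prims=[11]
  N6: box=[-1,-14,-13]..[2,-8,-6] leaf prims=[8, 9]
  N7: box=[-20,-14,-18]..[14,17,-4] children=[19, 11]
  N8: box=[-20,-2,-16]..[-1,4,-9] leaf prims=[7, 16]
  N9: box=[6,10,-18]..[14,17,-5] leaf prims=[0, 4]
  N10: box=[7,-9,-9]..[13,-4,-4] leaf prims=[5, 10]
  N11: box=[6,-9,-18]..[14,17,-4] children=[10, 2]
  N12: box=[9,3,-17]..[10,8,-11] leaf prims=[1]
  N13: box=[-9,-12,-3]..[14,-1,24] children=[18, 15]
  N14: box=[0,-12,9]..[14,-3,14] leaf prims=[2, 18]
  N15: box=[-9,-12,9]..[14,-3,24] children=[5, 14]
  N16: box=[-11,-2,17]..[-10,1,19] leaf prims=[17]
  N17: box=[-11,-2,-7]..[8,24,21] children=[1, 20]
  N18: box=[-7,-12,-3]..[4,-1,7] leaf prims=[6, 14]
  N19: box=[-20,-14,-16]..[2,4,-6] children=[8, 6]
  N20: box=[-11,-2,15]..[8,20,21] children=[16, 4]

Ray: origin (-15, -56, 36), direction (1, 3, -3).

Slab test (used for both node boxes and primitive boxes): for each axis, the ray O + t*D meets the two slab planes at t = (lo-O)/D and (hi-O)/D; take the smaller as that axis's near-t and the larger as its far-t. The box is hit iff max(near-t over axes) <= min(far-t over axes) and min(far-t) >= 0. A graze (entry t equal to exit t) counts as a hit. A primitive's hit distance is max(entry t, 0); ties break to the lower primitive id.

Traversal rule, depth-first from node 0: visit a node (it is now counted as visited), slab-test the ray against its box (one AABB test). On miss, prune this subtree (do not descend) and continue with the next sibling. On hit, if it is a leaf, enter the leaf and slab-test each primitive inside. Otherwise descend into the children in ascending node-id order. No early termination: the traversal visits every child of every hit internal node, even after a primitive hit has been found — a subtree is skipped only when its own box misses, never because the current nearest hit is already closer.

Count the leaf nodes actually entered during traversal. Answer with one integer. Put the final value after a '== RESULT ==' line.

Walk:
N0 x:[-5,29] y:[14,80/3] z:[4,18] -> hit [14,18], descend [3, 7]
  N3 x:[4,29] y:[44/3,80/3] z:[4,43/3] -> miss, prune
  N7 x:[-5,29] y:[14,73/3] z:[40/3,18] -> hit [14,18], descend [11, 19]
    N11 x:[21,29] y:[47/3,73/3] z:[40/3,18] -> miss, prune
    N19 x:[-5,17] y:[14,20] z:[14,52/3] -> hit [14,17], descend [6, 8]
      N6 x:[14,17] y:[14,16] z:[14,49/3] -> hit [14,16] leaf, test {P8@t=46/3, P9@t=14}
      N8 x:[-5,14] y:[18,20] z:[15,52/3] -> miss, prune

Summary -> nodes [0, 3, 7, 11, 19, 6, 8]; box-tests=7; leaf-entries=1; first=P9

== RESULT ==
1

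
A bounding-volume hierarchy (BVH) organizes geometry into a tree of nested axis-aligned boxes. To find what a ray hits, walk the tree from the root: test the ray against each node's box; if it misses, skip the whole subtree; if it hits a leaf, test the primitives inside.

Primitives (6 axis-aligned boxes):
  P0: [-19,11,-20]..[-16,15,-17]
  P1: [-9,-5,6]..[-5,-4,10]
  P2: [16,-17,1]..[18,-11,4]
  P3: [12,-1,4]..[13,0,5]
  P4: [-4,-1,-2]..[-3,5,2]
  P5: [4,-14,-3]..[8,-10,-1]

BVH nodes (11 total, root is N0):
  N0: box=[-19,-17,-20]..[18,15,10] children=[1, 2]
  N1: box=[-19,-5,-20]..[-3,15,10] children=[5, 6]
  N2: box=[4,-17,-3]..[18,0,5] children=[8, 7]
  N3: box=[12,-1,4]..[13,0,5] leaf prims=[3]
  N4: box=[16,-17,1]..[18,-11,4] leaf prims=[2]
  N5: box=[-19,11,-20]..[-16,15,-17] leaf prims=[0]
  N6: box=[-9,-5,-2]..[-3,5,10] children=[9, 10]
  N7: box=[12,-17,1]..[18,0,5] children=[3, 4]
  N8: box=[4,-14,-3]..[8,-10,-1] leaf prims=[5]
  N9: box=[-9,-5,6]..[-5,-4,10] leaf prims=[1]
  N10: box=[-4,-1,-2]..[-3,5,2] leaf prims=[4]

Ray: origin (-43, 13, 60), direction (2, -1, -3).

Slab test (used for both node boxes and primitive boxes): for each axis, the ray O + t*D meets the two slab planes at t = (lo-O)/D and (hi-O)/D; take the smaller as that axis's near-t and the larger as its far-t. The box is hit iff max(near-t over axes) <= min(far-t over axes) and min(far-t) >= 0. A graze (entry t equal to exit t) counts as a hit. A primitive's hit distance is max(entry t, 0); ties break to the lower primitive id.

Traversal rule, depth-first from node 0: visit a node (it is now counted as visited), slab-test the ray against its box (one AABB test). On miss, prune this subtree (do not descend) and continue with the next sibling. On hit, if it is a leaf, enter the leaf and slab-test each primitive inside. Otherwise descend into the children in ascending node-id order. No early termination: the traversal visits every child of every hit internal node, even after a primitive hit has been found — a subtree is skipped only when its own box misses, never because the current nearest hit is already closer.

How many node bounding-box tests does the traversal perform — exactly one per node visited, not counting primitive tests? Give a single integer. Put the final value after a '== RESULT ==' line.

Trace the traversal:
N0 x:[12,61/2] y:[-2,30] z:[50/3,80/3] -> hit [50/3,80/3], descend [1, 2]
  N1 x:[12,20] y:[-2,18] z:[50/3,80/3] -> hit [50/3,18], descend [5, 6]
    N5 x:[12,27/2] y:[-2,2] z:[77/3,80/3] -> miss, prune
    N6 x:[17,20] y:[8,18] z:[50/3,62/3] -> hit [17,18], descend [9, 10]
      N9 x:[17,19] y:[17,18] z:[50/3,18] -> hit [17,18] leaf, test {P1@t=17}
      N10 x:[39/2,20] y:[8,14] z:[58/3,62/3] -> miss, prune
  N2 x:[47/2,61/2] y:[13,30] z:[55/3,21] -> miss, prune

7 AABB tests over nodes [0, 1, 5, 6, 9, 10, 2]; 1 leaf entered; closest P1.

== RESULT ==
7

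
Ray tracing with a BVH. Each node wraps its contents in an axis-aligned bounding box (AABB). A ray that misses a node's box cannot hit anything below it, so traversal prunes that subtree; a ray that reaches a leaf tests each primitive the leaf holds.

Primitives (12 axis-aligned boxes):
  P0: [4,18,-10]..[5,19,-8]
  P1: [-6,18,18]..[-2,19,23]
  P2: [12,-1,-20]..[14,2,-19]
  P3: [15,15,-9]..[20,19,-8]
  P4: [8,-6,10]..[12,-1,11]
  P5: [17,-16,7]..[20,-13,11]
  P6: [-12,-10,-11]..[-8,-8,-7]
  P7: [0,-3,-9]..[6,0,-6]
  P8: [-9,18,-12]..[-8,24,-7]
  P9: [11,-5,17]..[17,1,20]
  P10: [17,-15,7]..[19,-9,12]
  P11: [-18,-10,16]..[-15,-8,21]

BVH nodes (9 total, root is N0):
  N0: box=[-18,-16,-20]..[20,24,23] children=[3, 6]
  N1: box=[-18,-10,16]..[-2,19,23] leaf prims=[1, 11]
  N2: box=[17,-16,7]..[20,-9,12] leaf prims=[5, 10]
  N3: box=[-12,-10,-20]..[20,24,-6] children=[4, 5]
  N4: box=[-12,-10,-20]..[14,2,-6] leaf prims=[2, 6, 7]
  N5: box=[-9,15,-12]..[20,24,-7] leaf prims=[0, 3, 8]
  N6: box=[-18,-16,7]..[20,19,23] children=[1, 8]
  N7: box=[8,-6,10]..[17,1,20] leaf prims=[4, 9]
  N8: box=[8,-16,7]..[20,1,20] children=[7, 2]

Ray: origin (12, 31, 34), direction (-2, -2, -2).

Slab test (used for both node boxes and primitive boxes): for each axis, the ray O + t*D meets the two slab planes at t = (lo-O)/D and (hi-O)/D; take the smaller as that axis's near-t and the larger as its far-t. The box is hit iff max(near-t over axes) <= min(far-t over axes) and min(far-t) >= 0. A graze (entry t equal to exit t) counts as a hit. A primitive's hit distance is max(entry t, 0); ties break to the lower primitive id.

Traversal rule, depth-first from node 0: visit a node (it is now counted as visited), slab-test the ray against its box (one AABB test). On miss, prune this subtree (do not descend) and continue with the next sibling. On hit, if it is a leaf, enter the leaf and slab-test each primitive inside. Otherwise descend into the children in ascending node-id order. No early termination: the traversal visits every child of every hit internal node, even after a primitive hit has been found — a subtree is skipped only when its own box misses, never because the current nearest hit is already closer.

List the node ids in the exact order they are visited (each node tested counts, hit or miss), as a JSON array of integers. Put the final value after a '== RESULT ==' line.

Walk:
N0 x:[-4,15] y:[7/2,47/2] z:[11/2,27] -> hit [11/2,15], descend [3, 6]
  N3 x:[-4,12] y:[7/2,41/2] z:[20,27] -> miss, prune
  N6 x:[-4,15] y:[6,47/2] z:[11/2,27/2] -> hit [6,27/2], descend [1, 8]
    N1 x:[7,15] y:[6,41/2] z:[11/2,9] -> hit [7,9] leaf, test {P1(miss), P11(miss)}
    N8 x:[-4,2] y:[15,47/2] z:[7,27/2] -> miss, prune

order=[0, 3, 6, 1, 8]  |boxes|=5  |leaves|=1  hit=miss

== RESULT ==
[0, 3, 6, 1, 8]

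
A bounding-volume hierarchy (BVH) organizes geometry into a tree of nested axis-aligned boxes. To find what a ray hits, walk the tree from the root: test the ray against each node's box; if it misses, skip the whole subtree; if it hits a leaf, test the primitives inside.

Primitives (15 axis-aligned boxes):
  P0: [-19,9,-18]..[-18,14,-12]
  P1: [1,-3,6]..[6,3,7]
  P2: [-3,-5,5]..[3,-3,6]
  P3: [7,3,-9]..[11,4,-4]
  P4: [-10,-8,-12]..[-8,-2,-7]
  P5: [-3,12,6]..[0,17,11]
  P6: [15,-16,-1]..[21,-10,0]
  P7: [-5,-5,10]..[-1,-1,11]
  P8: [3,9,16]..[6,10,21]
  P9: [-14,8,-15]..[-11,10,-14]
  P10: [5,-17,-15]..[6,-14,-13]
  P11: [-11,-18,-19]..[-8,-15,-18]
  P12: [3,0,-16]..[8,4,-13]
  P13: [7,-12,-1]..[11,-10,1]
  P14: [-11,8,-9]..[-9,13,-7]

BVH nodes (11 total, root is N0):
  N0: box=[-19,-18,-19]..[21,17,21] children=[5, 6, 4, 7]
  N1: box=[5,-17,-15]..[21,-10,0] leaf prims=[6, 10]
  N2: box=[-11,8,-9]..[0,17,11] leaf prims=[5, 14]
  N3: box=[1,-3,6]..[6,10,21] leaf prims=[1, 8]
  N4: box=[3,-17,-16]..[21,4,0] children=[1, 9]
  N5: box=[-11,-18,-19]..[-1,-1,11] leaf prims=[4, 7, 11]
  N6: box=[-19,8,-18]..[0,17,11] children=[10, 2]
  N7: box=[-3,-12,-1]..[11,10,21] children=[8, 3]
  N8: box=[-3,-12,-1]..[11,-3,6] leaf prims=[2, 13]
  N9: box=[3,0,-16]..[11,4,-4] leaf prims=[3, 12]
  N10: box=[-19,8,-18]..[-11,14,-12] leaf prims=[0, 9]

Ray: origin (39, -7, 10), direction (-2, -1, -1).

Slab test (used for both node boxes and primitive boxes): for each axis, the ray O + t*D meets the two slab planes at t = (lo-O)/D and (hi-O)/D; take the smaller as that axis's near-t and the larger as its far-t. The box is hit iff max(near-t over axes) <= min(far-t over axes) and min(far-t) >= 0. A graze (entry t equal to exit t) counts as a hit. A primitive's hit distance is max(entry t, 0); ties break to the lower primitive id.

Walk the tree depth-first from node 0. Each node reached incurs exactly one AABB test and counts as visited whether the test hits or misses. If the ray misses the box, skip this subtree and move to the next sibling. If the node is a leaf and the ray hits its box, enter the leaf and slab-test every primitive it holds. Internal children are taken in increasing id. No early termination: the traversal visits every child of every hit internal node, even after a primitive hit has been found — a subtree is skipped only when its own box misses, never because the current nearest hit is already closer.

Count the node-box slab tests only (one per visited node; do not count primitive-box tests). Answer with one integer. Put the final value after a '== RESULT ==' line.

Trace the traversal:
N0 x:[9,29] y:[-24,11] z:[-11,29] -> hit [9,11], descend [4, 5, 6, 7]
  N4 x:[9,18] y:[-11,10] z:[10,26] -> hit [10,10], descend [1, 9]
    N1 x:[9,17] y:[3,10] z:[10,25] -> hit [10,10] leaf, test {P6(miss), P10(miss)}
    N9 x:[14,18] y:[-11,-7] z:[14,26] -> miss, prune
  N5 x:[20,25] y:[-6,11] z:[-1,29] -> miss, prune
  N6 x:[39/2,29] y:[-24,-15] z:[-1,28] -> miss, prune
  N7 x:[14,21] y:[-17,5] z:[-11,11] -> miss, prune

Summary -> nodes [0, 4, 1, 9, 5, 6, 7]; box-tests=7; leaf-entries=1; first=miss

== RESULT ==
7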